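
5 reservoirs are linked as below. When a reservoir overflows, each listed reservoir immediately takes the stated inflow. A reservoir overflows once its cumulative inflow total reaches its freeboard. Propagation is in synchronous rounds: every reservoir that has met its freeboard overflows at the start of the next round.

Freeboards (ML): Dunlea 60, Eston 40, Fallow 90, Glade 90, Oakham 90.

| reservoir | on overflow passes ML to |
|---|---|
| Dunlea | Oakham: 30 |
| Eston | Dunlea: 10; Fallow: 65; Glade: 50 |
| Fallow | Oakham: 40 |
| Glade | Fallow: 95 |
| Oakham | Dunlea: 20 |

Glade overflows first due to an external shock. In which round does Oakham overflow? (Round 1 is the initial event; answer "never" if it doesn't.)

never

Round 1 — Glade overflows (initial).
  Fallow: +95 → 95 ≥ 90
Round 2 — Fallow overflows.
  Oakham: +40 → 40 < 90
No further overflows.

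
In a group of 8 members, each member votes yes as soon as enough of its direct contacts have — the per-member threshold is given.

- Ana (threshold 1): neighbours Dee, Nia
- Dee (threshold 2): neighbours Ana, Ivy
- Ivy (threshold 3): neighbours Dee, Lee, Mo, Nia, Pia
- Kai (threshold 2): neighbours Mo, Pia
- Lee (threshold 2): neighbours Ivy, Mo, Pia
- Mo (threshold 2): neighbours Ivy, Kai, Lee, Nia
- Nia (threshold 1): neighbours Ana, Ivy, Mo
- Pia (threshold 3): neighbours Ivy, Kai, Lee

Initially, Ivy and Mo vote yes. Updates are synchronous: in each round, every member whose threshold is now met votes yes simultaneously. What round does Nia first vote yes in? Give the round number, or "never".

2

Round 1 — Ivy, Mo vote yes (initial).
Round 2 — checking thresholds:
  Dee: 1 of 2 neighbours < 2, not yet.
  Kai: 1 of 2 neighbours < 2, not yet.
  Lee: 2 of 3 neighbours ≥ 2, votes yes.
  Nia: 2 of 3 neighbours ≥ 1, votes yes.
  Pia: 1 of 3 neighbours < 3, not yet.
Round 3 — checking thresholds:
  Ana: 1 of 2 neighbours ≥ 1, votes yes.
  Dee: 1 of 2 neighbours < 2, not yet.
  Kai: 1 of 2 neighbours < 2, not yet.
  Pia: 2 of 3 neighbours < 3, not yet.
Round 4 — checking thresholds:
  Dee: 2 of 2 neighbours ≥ 2, votes yes.
  Kai: 1 of 2 neighbours < 2, not yet.
  Pia: 2 of 3 neighbours < 3, not yet.
Round 5 — no new yes votes; cascade stops.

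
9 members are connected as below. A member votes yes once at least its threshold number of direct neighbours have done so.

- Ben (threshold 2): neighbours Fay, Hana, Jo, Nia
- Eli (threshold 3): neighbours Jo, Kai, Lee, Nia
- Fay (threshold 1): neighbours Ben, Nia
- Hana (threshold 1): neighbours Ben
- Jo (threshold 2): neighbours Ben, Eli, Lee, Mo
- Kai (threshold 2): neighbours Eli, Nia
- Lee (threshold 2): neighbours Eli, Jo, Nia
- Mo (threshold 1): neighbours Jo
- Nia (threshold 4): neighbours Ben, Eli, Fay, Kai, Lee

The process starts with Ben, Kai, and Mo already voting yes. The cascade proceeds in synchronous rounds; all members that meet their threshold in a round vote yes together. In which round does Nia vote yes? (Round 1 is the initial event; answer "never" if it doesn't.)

never

Round 1 — Ben, Kai, Mo vote yes (initial).
Round 2 — checking thresholds:
  Eli: 1 of 4 neighbours < 3, below threshold.
  Fay: 1 of 2 neighbours ≥ 1, votes yes.
  Hana: 1 of 1 neighbours ≥ 1, votes yes.
  Jo: 2 of 4 neighbours ≥ 2, votes yes.
  Nia: 2 of 5 neighbours < 4, below threshold.
Round 3 — no new yes votes; cascade stops.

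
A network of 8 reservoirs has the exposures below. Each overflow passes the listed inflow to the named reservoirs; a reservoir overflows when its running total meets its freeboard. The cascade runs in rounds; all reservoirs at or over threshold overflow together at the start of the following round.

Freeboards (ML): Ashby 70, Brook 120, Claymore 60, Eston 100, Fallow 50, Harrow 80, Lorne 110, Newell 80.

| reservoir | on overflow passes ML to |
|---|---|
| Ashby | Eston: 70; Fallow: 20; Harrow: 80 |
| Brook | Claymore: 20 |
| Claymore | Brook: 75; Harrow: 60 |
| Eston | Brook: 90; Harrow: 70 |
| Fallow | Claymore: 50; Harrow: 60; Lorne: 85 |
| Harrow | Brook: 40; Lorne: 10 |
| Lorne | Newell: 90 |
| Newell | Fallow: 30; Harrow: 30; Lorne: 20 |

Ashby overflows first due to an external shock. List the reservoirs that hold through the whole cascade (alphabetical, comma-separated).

Round 1 — Ashby overflows (initial).
  Eston: +70 → 70 < 100
  Fallow: +20 → 20 < 50
  Harrow: +80 → 80 ≥ 80
Round 2 — Harrow overflows.
  Brook: +40 → 40 < 120
  Lorne: +10 → 10 < 110
No further overflows.

Brook, Claymore, Eston, Fallow, Lorne, Newell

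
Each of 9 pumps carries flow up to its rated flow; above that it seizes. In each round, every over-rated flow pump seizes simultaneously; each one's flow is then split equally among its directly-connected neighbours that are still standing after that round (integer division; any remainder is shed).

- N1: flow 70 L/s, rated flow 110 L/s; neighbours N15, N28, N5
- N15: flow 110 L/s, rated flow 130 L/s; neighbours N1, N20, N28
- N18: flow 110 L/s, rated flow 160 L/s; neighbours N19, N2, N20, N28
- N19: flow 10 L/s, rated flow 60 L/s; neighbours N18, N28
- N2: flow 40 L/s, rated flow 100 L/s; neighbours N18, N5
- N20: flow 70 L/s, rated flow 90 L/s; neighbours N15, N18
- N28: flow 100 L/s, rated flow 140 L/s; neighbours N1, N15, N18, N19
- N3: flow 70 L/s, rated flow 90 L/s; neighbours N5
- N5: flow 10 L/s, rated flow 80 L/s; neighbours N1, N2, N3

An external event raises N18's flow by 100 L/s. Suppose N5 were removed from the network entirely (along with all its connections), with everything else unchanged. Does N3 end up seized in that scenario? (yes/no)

no

With N5 removed:
Round 1 — N18 at 210 > 160. N18 seizes.
  N18 sheds 210 L/s to N19, N2, N20, N28: 52 each (2 lost).
    N19: 10+52 = 62 > 60
    N2: 40+52 = 92 ≤ 100
    N20: 70+52 = 122 > 90
    N28: 100+52 = 152 > 140
Round 2 — N19, N20, N28 seize.
  N19 sheds 62 L/s: no online neighbours, lost.
  N20 sheds 122 L/s to N15: 122 each.
    N15: 110+122 = 232 > 130
  N28 sheds 152 L/s to N1, N15: 76 each.
    N1: 70+76 = 146 > 110
    N15: 232+76 = 308 > 130
Round 3 — N1, N15 seize.
  N1 sheds 146 L/s: no online neighbours, lost.
  N15 sheds 308 L/s: no online neighbours, lost.
No further seizures.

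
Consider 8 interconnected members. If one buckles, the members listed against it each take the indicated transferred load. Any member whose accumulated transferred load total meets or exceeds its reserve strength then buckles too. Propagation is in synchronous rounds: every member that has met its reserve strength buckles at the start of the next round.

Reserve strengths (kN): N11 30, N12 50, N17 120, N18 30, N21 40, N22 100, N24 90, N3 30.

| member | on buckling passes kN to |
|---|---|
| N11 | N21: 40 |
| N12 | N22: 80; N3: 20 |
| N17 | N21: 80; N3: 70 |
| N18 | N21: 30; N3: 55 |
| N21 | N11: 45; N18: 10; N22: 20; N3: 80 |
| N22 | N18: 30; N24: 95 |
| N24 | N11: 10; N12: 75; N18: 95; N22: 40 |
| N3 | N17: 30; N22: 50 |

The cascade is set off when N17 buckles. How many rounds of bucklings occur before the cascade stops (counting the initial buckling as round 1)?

Round 1 — N17 buckles (initial).
  N21: +80 → 80 ≥ 40
  N3: +70 → 70 ≥ 30
Round 2 — N21, N3 buckle.
  N11: +45 → 45 ≥ 30
  N18: +10 → 10 < 30
  N22: +20+50 → 70 < 100
Round 3 — N11 buckles.
No further bucklings.

3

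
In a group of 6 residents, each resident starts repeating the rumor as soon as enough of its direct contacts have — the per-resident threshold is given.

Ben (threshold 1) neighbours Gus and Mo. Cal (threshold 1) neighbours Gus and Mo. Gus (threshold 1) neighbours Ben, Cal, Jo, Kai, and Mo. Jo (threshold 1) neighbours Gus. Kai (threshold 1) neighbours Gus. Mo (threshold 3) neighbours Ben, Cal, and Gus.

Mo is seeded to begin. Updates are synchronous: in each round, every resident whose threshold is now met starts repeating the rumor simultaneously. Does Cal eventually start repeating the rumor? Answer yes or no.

Round 1 — Mo starts repeating the rumor (initial).
Round 2 — checking thresholds:
  Ben: 1 of 2 neighbours ≥ 1, starts repeating the rumor.
  Cal: 1 of 2 neighbours ≥ 1, starts repeating the rumor.
  Gus: 1 of 5 neighbours ≥ 1, starts repeating the rumor.
Round 3 — checking thresholds:
  Jo: 1 of 1 neighbours ≥ 1, starts repeating the rumor.
  Kai: 1 of 1 neighbours ≥ 1, starts repeating the rumor.
Round 4 — no new spreads; cascade stops.

yes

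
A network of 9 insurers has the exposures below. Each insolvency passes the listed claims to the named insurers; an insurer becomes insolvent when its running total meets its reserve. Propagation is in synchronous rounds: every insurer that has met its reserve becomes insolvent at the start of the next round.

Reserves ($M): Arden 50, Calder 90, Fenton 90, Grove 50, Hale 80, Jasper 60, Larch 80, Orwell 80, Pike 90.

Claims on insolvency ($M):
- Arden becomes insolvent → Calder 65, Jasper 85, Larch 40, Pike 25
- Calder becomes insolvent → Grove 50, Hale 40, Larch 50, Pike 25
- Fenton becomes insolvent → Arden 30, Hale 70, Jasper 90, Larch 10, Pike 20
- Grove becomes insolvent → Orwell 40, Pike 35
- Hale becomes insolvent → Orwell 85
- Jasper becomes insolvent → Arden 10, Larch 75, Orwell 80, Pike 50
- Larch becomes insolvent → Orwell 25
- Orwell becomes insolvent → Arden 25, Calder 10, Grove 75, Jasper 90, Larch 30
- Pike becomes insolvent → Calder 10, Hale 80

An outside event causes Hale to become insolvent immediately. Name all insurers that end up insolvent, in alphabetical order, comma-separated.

Round 1 — Hale becomes insolvent (initial).
  Orwell: +85 → 85 ≥ 80
Round 2 — Orwell becomes insolvent.
  Arden: +25 → 25 < 50
  Calder: +10 → 10 < 90
  Grove: +75 → 75 ≥ 50
  Jasper: +90 → 90 ≥ 60
  Larch: +30 → 30 < 80
Round 3 — Grove, Jasper become insolvent.
  Arden: +10 → 35 < 50
  Larch: +75 → 105 ≥ 80
  Pike: +35+50 → 85 < 90
Round 4 — Larch becomes insolvent.
No further insolvencies.

Grove, Hale, Jasper, Larch, Orwell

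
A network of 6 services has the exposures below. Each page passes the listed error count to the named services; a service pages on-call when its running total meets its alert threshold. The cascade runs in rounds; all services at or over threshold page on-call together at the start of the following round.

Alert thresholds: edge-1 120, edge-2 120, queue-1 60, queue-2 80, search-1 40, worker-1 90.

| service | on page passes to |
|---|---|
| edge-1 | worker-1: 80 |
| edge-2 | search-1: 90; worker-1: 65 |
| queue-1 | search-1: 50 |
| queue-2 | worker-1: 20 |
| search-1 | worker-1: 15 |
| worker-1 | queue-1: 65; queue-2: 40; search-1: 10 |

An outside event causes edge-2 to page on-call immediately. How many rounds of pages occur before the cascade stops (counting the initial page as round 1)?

Round 1 — edge-2 pages on-call (initial).
  search-1: +90 → 90 ≥ 40
  worker-1: +65 → 65 < 90
Round 2 — search-1 pages on-call.
  worker-1: +15 → 80 < 90
No further pages.

2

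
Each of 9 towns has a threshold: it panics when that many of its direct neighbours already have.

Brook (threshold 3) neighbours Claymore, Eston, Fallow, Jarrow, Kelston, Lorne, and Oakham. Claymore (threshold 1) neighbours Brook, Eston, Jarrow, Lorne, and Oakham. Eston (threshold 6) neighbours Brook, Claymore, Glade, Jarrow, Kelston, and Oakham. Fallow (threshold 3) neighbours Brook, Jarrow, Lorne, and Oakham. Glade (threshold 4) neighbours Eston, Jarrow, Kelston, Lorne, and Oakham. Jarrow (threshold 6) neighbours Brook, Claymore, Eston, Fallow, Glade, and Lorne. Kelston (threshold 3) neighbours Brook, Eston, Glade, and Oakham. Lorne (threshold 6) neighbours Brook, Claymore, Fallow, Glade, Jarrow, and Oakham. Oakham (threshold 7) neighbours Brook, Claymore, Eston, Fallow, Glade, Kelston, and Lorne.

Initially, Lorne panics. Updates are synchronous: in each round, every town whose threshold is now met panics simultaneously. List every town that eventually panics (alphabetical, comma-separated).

Round 1 — Lorne panics (initial).
Round 2 — checking thresholds:
  Brook: 1 of 7 neighbours < 3, not yet.
  Claymore: 1 of 5 neighbours ≥ 1, panics.
  Fallow: 1 of 4 neighbours < 3, not yet.
  Glade: 1 of 5 neighbours < 4, not yet.
  Jarrow: 1 of 6 neighbours < 6, not yet.
  Oakham: 1 of 7 neighbours < 7, not yet.
Round 3 — no new panics; cascade stops.

Claymore, Lorne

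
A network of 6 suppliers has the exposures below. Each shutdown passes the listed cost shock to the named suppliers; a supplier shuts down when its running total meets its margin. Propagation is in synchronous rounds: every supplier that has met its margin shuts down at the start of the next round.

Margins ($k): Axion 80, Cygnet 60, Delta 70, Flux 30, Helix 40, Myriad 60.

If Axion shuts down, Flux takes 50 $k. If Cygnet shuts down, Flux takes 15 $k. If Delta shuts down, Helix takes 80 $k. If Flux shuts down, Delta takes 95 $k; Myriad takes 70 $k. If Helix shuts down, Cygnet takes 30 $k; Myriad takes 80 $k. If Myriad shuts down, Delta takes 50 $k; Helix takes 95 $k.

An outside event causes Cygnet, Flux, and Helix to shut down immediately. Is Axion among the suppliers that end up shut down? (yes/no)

no

Round 1 — Cygnet, Flux, Helix shut down (initial).
  Delta: +95 → 95 ≥ 70
  Myriad: +70+80 → 150 ≥ 60
Round 2 — Delta, Myriad shut down.
No further shutdowns.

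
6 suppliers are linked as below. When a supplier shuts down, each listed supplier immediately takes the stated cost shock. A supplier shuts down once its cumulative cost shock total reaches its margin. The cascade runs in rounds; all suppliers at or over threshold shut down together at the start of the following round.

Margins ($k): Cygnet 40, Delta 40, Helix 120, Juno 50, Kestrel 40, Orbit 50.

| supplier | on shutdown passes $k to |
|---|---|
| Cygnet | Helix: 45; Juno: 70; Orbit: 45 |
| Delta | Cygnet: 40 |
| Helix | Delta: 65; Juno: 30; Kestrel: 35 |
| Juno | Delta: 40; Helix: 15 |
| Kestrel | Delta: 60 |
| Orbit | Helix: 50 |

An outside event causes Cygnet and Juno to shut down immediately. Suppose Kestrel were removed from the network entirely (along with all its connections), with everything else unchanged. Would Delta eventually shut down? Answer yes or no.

With Kestrel removed:
Round 1 — Cygnet, Juno shut down (initial).
  Delta: +40 → 40 ≥ 40
  Helix: +45+15 → 60 < 120
  Orbit: +45 → 45 < 50
Round 2 — Delta shuts down.
No further shutdowns.

yes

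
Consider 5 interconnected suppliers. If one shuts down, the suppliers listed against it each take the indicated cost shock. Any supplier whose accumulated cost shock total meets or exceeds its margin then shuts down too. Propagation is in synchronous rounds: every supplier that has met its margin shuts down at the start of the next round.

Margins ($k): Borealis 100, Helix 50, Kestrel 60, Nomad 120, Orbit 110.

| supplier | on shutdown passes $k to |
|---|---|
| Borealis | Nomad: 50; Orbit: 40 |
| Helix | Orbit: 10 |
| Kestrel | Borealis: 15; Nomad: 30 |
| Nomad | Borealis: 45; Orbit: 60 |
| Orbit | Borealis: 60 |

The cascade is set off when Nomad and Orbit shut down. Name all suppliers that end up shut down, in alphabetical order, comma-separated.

Round 1 — Nomad, Orbit shut down (initial).
  Borealis: +45+60 → 105 ≥ 100
Round 2 — Borealis shuts down.
No further shutdowns.

Borealis, Nomad, Orbit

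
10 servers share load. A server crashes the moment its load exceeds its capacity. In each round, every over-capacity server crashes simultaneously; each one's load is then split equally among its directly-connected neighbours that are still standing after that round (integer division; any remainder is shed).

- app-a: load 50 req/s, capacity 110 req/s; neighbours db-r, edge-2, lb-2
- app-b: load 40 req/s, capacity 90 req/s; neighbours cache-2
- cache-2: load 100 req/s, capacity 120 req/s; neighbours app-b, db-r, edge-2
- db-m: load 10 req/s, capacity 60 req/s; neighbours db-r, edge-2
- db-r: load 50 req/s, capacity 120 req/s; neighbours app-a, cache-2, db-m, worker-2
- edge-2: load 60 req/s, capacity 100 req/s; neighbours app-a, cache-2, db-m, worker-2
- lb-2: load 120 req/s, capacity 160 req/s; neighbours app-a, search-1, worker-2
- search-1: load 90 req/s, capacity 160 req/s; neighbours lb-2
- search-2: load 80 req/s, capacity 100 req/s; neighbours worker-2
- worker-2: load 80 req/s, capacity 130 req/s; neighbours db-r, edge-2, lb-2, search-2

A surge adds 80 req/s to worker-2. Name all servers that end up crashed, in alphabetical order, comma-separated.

search-2, worker-2

Round 1 — worker-2 at 160 > 130. worker-2 crashes.
  worker-2 sheds 160 req/s to db-r, edge-2, lb-2, search-2: 40 each.
    db-r: 50+40 = 90 ≤ 120
    edge-2: 60+40 = 100 ≤ 100
    lb-2: 120+40 = 160 ≤ 160
    search-2: 80+40 = 120 > 100
Round 2 — search-2 crashes.
  search-2 sheds 120 req/s: no online neighbours, lost.
No further crashes.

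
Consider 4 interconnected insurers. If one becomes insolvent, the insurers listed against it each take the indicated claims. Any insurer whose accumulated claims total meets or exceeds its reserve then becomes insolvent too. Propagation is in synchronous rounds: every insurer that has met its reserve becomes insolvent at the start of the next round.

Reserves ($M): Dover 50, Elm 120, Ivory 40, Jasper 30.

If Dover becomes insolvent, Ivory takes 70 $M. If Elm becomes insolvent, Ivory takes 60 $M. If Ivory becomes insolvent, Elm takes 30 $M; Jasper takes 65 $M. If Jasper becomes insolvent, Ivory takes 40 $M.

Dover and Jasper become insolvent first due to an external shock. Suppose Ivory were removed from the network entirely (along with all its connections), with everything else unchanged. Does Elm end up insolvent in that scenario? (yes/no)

no

With Ivory removed:
Round 1 — Dover, Jasper become insolvent (initial).
No further insolvencies.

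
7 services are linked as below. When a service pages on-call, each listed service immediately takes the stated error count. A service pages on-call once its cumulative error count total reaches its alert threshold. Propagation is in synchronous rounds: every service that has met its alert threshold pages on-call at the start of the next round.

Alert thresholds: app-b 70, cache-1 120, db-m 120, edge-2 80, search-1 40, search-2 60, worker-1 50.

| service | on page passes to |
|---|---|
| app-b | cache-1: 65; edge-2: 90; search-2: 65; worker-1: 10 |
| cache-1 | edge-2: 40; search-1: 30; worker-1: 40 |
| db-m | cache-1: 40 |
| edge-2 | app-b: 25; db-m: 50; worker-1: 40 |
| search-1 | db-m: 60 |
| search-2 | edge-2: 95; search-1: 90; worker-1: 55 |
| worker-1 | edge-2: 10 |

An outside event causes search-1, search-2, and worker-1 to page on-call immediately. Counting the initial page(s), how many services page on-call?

Round 1 — search-1, search-2, worker-1 page on-call (initial).
  db-m: +60 → 60 < 120
  edge-2: +95+10 → 105 ≥ 80
Round 2 — edge-2 pages on-call.
  app-b: +25 → 25 < 70
  db-m: +50 → 110 < 120
No further pages.

4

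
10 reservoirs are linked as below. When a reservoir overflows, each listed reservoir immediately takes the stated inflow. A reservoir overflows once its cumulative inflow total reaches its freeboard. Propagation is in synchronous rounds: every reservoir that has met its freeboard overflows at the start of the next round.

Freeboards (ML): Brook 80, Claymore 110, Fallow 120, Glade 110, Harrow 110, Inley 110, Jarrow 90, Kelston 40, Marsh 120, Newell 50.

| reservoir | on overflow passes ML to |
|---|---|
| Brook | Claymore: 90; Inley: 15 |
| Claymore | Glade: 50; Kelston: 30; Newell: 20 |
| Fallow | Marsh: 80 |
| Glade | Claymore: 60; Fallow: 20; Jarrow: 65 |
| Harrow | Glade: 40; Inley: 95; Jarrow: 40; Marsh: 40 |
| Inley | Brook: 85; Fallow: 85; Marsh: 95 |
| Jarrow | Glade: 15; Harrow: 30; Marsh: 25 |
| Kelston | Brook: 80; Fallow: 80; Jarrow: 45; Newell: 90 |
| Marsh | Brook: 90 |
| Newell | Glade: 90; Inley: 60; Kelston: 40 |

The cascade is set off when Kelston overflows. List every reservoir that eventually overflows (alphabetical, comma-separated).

Brook, Kelston, Newell

Round 1 — Kelston overflows (initial).
  Brook: +80 → 80 ≥ 80
  Fallow: +80 → 80 < 120
  Jarrow: +45 → 45 < 90
  Newell: +90 → 90 ≥ 50
Round 2 — Brook, Newell overflow.
  Claymore: +90 → 90 < 110
  Glade: +90 → 90 < 110
  Inley: +15+60 → 75 < 110
No further overflows.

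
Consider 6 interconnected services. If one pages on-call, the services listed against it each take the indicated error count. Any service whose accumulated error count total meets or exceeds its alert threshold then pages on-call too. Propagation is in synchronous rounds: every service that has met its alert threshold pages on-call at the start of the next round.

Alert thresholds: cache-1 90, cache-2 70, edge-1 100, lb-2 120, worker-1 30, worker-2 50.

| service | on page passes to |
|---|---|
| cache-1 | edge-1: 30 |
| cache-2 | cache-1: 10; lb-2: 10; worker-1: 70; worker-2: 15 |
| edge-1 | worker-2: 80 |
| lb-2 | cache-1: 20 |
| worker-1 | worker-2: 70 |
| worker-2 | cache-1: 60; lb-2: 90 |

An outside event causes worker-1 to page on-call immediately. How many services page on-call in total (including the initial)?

Round 1 — worker-1 pages on-call (initial).
  worker-2: +70 → 70 ≥ 50
Round 2 — worker-2 pages on-call.
  cache-1: +60 → 60 < 90
  lb-2: +90 → 90 < 120
No further pages.

2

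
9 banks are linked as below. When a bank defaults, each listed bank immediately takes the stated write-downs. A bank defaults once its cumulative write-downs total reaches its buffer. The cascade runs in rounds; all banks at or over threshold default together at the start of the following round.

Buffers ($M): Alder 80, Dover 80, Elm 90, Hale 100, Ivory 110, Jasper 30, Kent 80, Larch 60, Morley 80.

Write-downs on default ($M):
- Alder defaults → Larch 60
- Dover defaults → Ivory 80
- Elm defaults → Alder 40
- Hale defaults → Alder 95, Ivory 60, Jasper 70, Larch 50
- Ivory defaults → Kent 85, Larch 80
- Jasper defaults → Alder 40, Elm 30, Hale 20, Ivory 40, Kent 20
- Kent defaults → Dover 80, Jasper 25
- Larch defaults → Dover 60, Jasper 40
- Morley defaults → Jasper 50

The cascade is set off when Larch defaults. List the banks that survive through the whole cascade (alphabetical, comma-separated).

Alder, Dover, Elm, Hale, Ivory, Kent, Morley

Round 1 — Larch defaults (initial).
  Dover: +60 → 60 < 80
  Jasper: +40 → 40 ≥ 30
Round 2 — Jasper defaults.
  Alder: +40 → 40 < 80
  Elm: +30 → 30 < 90
  Hale: +20 → 20 < 100
  Ivory: +40 → 40 < 110
  Kent: +20 → 20 < 80
No further defaults.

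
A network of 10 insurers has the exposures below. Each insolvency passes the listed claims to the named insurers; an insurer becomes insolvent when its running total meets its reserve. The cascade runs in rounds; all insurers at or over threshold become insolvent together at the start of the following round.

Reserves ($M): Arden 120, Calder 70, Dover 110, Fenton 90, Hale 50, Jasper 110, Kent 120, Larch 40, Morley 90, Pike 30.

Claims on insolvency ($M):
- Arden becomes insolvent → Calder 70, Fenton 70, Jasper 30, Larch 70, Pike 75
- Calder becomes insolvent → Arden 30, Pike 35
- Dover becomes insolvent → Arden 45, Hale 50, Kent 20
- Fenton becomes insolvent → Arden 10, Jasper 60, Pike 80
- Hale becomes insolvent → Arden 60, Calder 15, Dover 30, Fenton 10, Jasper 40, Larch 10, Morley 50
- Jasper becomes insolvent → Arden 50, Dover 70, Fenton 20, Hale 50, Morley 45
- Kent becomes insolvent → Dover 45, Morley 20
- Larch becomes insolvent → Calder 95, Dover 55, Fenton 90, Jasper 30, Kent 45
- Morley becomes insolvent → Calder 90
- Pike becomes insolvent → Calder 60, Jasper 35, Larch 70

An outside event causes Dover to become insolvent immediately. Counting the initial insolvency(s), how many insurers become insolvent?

2

Round 1 — Dover becomes insolvent (initial).
  Arden: +45 → 45 < 120
  Hale: +50 → 50 ≥ 50
  Kent: +20 → 20 < 120
Round 2 — Hale becomes insolvent.
  Arden: +60 → 105 < 120
  Calder: +15 → 15 < 70
  Fenton: +10 → 10 < 90
  Jasper: +40 → 40 < 110
  Larch: +10 → 10 < 40
  Morley: +50 → 50 < 90
No further insolvencies.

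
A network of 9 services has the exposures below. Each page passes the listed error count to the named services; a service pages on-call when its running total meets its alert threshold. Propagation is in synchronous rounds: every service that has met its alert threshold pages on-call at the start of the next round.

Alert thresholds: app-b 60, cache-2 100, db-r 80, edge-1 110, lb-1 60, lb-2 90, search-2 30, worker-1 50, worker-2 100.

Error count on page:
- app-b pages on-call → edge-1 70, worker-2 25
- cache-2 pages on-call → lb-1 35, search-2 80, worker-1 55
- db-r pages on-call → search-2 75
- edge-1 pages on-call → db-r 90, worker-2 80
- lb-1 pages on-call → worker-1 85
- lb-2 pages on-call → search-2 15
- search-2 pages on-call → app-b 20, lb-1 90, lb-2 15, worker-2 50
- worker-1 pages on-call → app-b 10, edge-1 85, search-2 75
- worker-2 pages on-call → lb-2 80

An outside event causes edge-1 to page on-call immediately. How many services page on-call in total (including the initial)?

Round 1 — edge-1 pages on-call (initial).
  db-r: +90 → 90 ≥ 80
  worker-2: +80 → 80 < 100
Round 2 — db-r pages on-call.
  search-2: +75 → 75 ≥ 30
Round 3 — search-2 pages on-call.
  app-b: +20 → 20 < 60
  lb-1: +90 → 90 ≥ 60
  lb-2: +15 → 15 < 90
  worker-2: +50 → 130 ≥ 100
Round 4 — lb-1, worker-2 page on-call.
  lb-2: +80 → 95 ≥ 90
  worker-1: +85 → 85 ≥ 50
Round 5 — lb-2, worker-1 page on-call.
  app-b: +10 → 30 < 60
No further pages.

7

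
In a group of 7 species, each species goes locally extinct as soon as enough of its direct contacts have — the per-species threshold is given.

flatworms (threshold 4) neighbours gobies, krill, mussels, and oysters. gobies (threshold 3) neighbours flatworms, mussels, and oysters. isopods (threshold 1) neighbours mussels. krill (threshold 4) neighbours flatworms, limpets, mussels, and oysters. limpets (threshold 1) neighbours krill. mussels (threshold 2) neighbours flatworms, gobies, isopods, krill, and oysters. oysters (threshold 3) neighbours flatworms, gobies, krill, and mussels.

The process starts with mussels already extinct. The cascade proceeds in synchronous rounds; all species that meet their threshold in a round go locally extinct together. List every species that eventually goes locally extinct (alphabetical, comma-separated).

isopods, mussels

Round 1 — mussels goes locally extinct (initial).
Round 2 — checking thresholds:
  flatworms: 1 of 4 neighbours < 4, holds.
  gobies: 1 of 3 neighbours < 3, holds.
  isopods: 1 of 1 neighbours ≥ 1, goes locally extinct.
  krill: 1 of 4 neighbours < 4, holds.
  oysters: 1 of 4 neighbours < 3, holds.
Round 3 — no new extinctions; cascade stops.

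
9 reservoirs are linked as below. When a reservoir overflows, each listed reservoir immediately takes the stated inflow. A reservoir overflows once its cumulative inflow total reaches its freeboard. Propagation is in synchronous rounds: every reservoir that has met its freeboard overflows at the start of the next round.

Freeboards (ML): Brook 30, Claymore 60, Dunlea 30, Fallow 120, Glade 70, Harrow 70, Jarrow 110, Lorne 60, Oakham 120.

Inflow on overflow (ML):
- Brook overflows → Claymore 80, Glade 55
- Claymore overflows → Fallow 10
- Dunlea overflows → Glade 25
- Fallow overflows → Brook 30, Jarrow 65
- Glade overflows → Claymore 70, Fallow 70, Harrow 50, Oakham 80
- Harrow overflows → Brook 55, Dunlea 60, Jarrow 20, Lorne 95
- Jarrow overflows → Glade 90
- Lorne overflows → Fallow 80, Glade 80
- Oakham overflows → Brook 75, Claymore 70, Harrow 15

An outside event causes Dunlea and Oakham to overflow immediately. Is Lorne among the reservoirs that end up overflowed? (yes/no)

no

Round 1 — Dunlea, Oakham overflow (initial).
  Brook: +75 → 75 ≥ 30
  Claymore: +70 → 70 ≥ 60
  Glade: +25 → 25 < 70
  Harrow: +15 → 15 < 70
Round 2 — Brook, Claymore overflow.
  Fallow: +10 → 10 < 120
  Glade: +55 → 80 ≥ 70
Round 3 — Glade overflows.
  Fallow: +70 → 80 < 120
  Harrow: +50 → 65 < 70
No further overflows.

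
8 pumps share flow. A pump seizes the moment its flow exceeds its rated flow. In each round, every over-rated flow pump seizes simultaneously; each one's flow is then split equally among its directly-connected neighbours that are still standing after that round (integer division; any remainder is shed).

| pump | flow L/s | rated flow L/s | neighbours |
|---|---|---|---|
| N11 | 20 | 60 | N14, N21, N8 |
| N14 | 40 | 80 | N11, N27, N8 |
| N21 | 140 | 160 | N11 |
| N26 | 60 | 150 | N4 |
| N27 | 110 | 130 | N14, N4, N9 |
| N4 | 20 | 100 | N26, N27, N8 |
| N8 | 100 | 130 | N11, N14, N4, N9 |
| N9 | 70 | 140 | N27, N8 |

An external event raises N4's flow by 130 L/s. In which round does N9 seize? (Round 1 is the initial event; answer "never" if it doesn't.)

3

Round 1 — N4 at 150 > 100. N4 seizes.
  N4 sheds 150 L/s to N26, N27, N8: 50 each.
    N26: 60+50 = 110 ≤ 150
    N27: 110+50 = 160 > 130
    N8: 100+50 = 150 > 130
Round 2 — N27, N8 seize.
  N27 sheds 160 L/s to N14, N9: 80 each.
    N14: 40+80 = 120 > 80
    N9: 70+80 = 150 > 140
  N8 sheds 150 L/s to N11, N14, N9: 50 each.
    N11: 20+50 = 70 > 60
    N14: 120+50 = 170 > 80
    N9: 150+50 = 200 > 140
Round 3 — N11, N14, N9 seize.
  N11 sheds 70 L/s to N21: 70 each.
    N21: 140+70 = 210 > 160
  N14 sheds 170 L/s: no online neighbours, lost.
  N9 sheds 200 L/s: no online neighbours, lost.
Round 4 — N21 seizes.
  N21 sheds 210 L/s: no online neighbours, lost.
No further seizures.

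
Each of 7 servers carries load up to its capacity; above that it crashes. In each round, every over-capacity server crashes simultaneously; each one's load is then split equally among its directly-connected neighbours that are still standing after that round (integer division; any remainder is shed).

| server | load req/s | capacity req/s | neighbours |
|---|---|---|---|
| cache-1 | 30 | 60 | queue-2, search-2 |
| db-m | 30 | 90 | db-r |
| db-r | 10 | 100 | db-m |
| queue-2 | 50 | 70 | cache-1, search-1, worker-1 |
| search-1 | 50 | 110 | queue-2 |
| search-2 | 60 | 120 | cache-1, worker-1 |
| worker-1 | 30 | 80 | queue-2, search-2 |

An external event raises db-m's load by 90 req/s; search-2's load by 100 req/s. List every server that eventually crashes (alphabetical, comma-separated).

Round 1 — db-m at 120 > 90; search-2 at 160 > 120. db-m, search-2 crash.
  db-m sheds 120 req/s to db-r: 120 each.
    db-r: 10+120 = 130 > 100
  search-2 sheds 160 req/s to cache-1, worker-1: 80 each.
    cache-1: 30+80 = 110 > 60
    worker-1: 30+80 = 110 > 80
Round 2 — cache-1, db-r, worker-1 crash.
  cache-1 sheds 110 req/s to queue-2: 110 each.
    queue-2: 50+110 = 160 > 70
  db-r sheds 130 req/s: no online neighbours, lost.
  worker-1 sheds 110 req/s to queue-2: 110 each.
    queue-2: 160+110 = 270 > 70
Round 3 — queue-2 crashes.
  queue-2 sheds 270 req/s to search-1: 270 each.
    search-1: 50+270 = 320 > 110
Round 4 — search-1 crashes.
  search-1 sheds 320 req/s: no online neighbours, lost.
No further crashes.

cache-1, db-m, db-r, queue-2, search-1, search-2, worker-1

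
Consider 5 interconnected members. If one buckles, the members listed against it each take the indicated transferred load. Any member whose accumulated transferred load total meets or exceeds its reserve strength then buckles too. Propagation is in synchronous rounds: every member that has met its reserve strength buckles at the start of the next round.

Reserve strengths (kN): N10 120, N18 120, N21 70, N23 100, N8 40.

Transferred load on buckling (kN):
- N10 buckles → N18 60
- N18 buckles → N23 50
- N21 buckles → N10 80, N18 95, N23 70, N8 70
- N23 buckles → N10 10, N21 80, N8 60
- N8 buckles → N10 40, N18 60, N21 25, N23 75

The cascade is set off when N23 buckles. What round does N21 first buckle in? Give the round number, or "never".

2

Round 1 — N23 buckles (initial).
  N10: +10 → 10 < 120
  N21: +80 → 80 ≥ 70
  N8: +60 → 60 ≥ 40
Round 2 — N21, N8 buckle.
  N10: +80+40 → 130 ≥ 120
  N18: +95+60 → 155 ≥ 120
Round 3 — N10, N18 buckle.
No further bucklings.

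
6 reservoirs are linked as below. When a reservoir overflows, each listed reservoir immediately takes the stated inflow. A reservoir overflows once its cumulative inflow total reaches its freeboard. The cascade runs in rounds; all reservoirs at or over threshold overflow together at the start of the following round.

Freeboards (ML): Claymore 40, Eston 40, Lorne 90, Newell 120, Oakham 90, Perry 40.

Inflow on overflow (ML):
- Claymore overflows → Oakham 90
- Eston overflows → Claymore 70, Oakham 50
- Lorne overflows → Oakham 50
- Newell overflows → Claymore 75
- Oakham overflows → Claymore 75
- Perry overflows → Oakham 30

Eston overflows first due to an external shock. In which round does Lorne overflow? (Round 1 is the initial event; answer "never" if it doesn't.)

Round 1 — Eston overflows (initial).
  Claymore: +70 → 70 ≥ 40
  Oakham: +50 → 50 < 90
Round 2 — Claymore overflows.
  Oakham: +90 → 140 ≥ 90
Round 3 — Oakham overflows.
No further overflows.

never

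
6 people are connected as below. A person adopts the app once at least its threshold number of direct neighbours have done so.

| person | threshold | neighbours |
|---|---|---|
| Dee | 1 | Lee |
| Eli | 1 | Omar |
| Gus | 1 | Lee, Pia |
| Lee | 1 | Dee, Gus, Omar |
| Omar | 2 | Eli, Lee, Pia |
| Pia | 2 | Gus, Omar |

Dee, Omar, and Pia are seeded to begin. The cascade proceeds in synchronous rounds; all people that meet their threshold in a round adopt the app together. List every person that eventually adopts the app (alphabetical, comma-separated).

Round 1 — Dee, Omar, Pia adopt the app (initial).
Round 2 — checking thresholds:
  Eli: 1 of 1 neighbours ≥ 1, adopts the app.
  Gus: 1 of 2 neighbours ≥ 1, adopts the app.
  Lee: 2 of 3 neighbours ≥ 1, adopts the app.
Round 3 — no new adoptions; cascade stops.

Dee, Eli, Gus, Lee, Omar, Pia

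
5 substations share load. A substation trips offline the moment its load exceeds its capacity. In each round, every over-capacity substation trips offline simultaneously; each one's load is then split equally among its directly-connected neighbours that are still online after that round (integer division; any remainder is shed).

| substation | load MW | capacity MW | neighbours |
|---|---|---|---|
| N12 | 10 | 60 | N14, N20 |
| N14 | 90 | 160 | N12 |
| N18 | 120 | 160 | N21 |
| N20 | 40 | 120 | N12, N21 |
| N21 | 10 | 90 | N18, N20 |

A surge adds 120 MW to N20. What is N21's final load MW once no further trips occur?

90

Round 1 — N20 at 160 > 120. N20 trips offline.
  N20 sheds 160 MW to N12, N21: 80 each.
    N12: 10+80 = 90 > 60
    N21: 10+80 = 90 ≤ 90
Round 2 — N12 trips offline.
  N12 sheds 90 MW to N14: 90 each.
    N14: 90+90 = 180 > 160
Round 3 — N14 trips offline.
  N14 sheds 180 MW: no online neighbours, lost.
No further trips.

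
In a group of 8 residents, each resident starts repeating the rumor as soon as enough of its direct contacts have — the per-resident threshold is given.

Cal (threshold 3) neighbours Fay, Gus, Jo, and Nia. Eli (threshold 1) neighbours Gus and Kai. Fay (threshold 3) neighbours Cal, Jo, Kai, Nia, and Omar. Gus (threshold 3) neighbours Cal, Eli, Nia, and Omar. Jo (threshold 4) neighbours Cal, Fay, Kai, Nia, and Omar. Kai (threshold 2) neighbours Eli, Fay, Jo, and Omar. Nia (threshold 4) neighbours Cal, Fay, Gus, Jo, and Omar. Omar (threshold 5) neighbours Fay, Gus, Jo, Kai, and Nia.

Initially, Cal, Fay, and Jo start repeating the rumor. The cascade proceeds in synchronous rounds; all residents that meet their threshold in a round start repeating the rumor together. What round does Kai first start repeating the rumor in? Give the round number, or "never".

2

Round 1 — Cal, Fay, Jo start repeating the rumor (initial).
Round 2 — checking thresholds:
  Gus: 1 of 4 neighbours < 3, below threshold.
  Kai: 2 of 4 neighbours ≥ 2, starts repeating the rumor.
  Nia: 3 of 5 neighbours < 4, below threshold.
  Omar: 2 of 5 neighbours < 5, below threshold.
Round 3 — checking thresholds:
  Eli: 1 of 2 neighbours ≥ 1, starts repeating the rumor.
  Gus: 1 of 4 neighbours < 3, below threshold.
  Nia: 3 of 5 neighbours < 4, below threshold.
  Omar: 3 of 5 neighbours < 5, below threshold.
Round 4 — no new spreads; cascade stops.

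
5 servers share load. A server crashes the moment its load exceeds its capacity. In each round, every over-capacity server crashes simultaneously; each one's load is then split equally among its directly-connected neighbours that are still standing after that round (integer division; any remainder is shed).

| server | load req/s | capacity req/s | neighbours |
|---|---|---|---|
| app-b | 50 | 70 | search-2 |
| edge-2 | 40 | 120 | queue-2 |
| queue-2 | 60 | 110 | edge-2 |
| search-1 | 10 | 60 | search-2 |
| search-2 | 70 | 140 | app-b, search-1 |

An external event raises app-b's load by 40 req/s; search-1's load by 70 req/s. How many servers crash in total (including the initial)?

Round 1 — app-b at 90 > 70; search-1 at 80 > 60. app-b, search-1 crash.
  app-b sheds 90 req/s to search-2: 90 each.
    search-2: 70+90 = 160 > 140
  search-1 sheds 80 req/s to search-2: 80 each.
    search-2: 160+80 = 240 > 140
Round 2 — search-2 crashes.
  search-2 sheds 240 req/s: no online neighbours, lost.
No further crashes.

3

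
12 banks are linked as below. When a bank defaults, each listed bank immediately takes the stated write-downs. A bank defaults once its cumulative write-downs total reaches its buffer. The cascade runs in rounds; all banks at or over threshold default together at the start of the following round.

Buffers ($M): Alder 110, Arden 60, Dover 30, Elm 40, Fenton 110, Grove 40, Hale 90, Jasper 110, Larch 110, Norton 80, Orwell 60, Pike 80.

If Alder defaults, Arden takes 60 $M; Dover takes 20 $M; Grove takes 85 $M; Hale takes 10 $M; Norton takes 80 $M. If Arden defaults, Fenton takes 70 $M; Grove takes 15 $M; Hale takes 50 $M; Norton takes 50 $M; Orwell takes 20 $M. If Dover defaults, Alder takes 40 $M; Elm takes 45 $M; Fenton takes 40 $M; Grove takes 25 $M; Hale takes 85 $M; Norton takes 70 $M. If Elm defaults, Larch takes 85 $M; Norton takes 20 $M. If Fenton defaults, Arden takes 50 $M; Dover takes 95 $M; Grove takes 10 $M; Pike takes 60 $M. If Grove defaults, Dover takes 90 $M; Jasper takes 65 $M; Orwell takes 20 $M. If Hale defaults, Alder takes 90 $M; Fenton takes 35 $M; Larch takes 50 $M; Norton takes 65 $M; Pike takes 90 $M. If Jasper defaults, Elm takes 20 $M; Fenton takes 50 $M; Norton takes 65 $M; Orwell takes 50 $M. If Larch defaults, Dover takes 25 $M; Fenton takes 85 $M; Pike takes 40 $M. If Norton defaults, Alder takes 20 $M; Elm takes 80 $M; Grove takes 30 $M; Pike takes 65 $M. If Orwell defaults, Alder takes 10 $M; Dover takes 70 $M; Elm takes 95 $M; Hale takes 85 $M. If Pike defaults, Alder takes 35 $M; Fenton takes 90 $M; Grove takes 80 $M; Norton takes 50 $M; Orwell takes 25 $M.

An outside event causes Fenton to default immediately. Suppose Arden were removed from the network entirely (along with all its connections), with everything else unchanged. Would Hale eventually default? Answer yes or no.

no

With Arden removed:
Round 1 — Fenton defaults (initial).
  Dover: +95 → 95 ≥ 30
  Grove: +10 → 10 < 40
  Pike: +60 → 60 < 80
Round 2 — Dover defaults.
  Alder: +40 → 40 < 110
  Elm: +45 → 45 ≥ 40
  Grove: +25 → 35 < 40
  Hale: +85 → 85 < 90
  Norton: +70 → 70 < 80
Round 3 — Elm defaults.
  Larch: +85 → 85 < 110
  Norton: +20 → 90 ≥ 80
Round 4 — Norton defaults.
  Alder: +20 → 60 < 110
  Grove: +30 → 65 ≥ 40
  Pike: +65 → 125 ≥ 80
Round 5 — Grove, Pike default.
  Alder: +35 → 95 < 110
  Jasper: +65 → 65 < 110
  Orwell: +20+25 → 45 < 60
No further defaults.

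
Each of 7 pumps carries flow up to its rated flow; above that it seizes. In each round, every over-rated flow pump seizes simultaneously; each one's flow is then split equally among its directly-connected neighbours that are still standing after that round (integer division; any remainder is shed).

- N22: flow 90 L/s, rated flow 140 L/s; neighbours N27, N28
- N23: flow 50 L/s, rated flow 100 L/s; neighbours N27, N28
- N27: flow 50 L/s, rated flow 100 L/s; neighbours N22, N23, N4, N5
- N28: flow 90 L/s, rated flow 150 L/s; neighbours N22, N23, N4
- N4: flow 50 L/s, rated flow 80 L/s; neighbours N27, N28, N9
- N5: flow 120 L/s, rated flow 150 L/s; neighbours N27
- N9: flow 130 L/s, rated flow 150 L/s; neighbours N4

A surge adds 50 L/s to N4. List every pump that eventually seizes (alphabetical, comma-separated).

Round 1 — N4 at 100 > 80. N4 seizes.
  N4 sheds 100 L/s to N27, N28, N9: 33 each (1 lost).
    N27: 50+33 = 83 ≤ 100
    N28: 90+33 = 123 ≤ 150
    N9: 130+33 = 163 > 150
Round 2 — N9 seizes.
  N9 sheds 163 L/s: no online neighbours, lost.
No further seizures.

N4, N9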